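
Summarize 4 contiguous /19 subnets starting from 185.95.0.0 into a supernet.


Original prefix: /19
Number of subnets: 4 = 2^2
New prefix = 19 - 2 = 17
Supernet: 185.95.0.0/17


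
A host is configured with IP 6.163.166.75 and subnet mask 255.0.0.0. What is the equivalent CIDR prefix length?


Binary: 11111111.00000000.00000000.00000000
Count leading 1s
Prefix: /8


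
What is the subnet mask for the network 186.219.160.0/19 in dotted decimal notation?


/19 means 19 network bits, 13 host bits
Binary: 11111111111111111110000000000000
Mask: 255.255.224.0


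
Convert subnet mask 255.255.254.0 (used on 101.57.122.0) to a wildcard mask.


Subnet mask: 255.255.254.0
Wildcard = 255.255.255.255 - subnet mask
255 - 255 = 0
255 - 255 = 0
255 - 254 = 1
255 - 0 = 255
Wildcard: 0.0.1.255


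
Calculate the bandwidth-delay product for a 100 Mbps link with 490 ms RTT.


BDP = bandwidth * RTT
= 100 Mbps * 490 ms
= 100 * 1e6 * 490 / 1000 bits
= 49000000 bits
= 6125000 bytes
= 5981.4453 KB
BDP = 49000000 bits (6125000 bytes)


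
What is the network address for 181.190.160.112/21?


IP:   10110101.10111110.10100000.01110000
Mask: 11111111.11111111.11111000.00000000
AND operation:
Net:  10110101.10111110.10100000.00000000
Network: 181.190.160.0/21


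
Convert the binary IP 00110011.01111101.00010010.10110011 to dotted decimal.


00110011 = 51
01111101 = 125
00010010 = 18
10110011 = 179
IP: 51.125.18.179


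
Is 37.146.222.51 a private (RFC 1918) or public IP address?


RFC 1918 private ranges:
  10.0.0.0/8 (10.0.0.0 - 10.255.255.255)
  172.16.0.0/12 (172.16.0.0 - 172.31.255.255)
  192.168.0.0/16 (192.168.0.0 - 192.168.255.255)
Public (not in any RFC 1918 range)


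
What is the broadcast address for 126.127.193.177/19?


Network: 126.127.192.0/19
Host bits = 13
Set all host bits to 1:
Broadcast: 126.127.223.255


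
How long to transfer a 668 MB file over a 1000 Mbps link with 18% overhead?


Effective throughput = 1000 * (1 - 18/100) = 820.0 Mbps
File size in Mb = 668 * 8 = 5344 Mb
Time = 5344 / 820.0
Time = 6.5171 seconds


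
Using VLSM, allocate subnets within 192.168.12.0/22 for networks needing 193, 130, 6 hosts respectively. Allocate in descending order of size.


193 hosts -> /24 (254 usable): 192.168.12.0/24
130 hosts -> /24 (254 usable): 192.168.13.0/24
6 hosts -> /29 (6 usable): 192.168.14.0/29
Allocation: 192.168.12.0/24 (193 hosts, 254 usable); 192.168.13.0/24 (130 hosts, 254 usable); 192.168.14.0/29 (6 hosts, 6 usable)


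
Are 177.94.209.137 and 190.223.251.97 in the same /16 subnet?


Mask: 255.255.0.0
177.94.209.137 AND mask = 177.94.0.0
190.223.251.97 AND mask = 190.223.0.0
No, different subnets (177.94.0.0 vs 190.223.0.0)


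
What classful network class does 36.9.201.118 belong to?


First octet: 36
Binary: 00100100
0xxxxxxx -> Class A (1-126)
Class A, default mask 255.0.0.0 (/8)


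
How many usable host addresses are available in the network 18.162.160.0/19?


Host bits = 32 - 19 = 13
Total addresses = 2^13 = 8192
Usable = total - 2 (network and broadcast)
Usable hosts: 8190


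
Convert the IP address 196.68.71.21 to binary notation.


196 = 11000100
68 = 01000100
71 = 01000111
21 = 00010101
Binary: 11000100.01000100.01000111.00010101


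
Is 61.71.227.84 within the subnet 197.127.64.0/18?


Subnet network: 197.127.64.0
Test IP AND mask: 61.71.192.0
No, 61.71.227.84 is not in 197.127.64.0/18


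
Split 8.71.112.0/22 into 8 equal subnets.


New prefix = 22 + 3 = 25
Each subnet has 128 addresses
  8.71.112.0/25
  8.71.112.128/25
  8.71.113.0/25
  8.71.113.128/25
  8.71.114.0/25
  8.71.114.128/25
  8.71.115.0/25
  8.71.115.128/25
Subnets: 8.71.112.0/25, 8.71.112.128/25, 8.71.113.0/25, 8.71.113.128/25, 8.71.114.0/25, 8.71.114.128/25, 8.71.115.0/25, 8.71.115.128/25


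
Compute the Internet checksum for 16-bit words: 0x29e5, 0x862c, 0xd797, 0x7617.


Sum all words (with carry folding):
+ 0x29e5 = 0x29e5
+ 0x862c = 0xb011
+ 0xd797 = 0x87a9
+ 0x7617 = 0xfdc0
One's complement: ~0xfdc0
Checksum = 0x023f


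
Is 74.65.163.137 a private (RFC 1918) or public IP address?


RFC 1918 private ranges:
  10.0.0.0/8 (10.0.0.0 - 10.255.255.255)
  172.16.0.0/12 (172.16.0.0 - 172.31.255.255)
  192.168.0.0/16 (192.168.0.0 - 192.168.255.255)
Public (not in any RFC 1918 range)


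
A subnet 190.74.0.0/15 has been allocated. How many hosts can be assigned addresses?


Host bits = 32 - 15 = 17
Total addresses = 2^17 = 131072
Usable = total - 2 (network and broadcast)
Usable hosts: 131070


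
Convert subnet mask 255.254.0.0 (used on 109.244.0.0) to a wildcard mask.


Subnet mask: 255.254.0.0
Wildcard = 255.255.255.255 - subnet mask
255 - 255 = 0
255 - 254 = 1
255 - 0 = 255
255 - 0 = 255
Wildcard: 0.1.255.255


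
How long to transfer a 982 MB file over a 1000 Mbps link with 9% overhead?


Effective throughput = 1000 * (1 - 9/100) = 910 Mbps
File size in Mb = 982 * 8 = 7856 Mb
Time = 7856 / 910
Time = 8.633 seconds


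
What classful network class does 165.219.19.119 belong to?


First octet: 165
Binary: 10100101
10xxxxxx -> Class B (128-191)
Class B, default mask 255.255.0.0 (/16)


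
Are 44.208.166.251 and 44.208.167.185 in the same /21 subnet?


Mask: 255.255.248.0
44.208.166.251 AND mask = 44.208.160.0
44.208.167.185 AND mask = 44.208.160.0
Yes, same subnet (44.208.160.0)


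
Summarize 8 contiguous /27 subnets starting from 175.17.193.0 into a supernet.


Original prefix: /27
Number of subnets: 8 = 2^3
New prefix = 27 - 3 = 24
Supernet: 175.17.193.0/24


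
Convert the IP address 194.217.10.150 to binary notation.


194 = 11000010
217 = 11011001
10 = 00001010
150 = 10010110
Binary: 11000010.11011001.00001010.10010110


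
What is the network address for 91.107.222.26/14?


IP:   01011011.01101011.11011110.00011010
Mask: 11111111.11111100.00000000.00000000
AND operation:
Net:  01011011.01101000.00000000.00000000
Network: 91.104.0.0/14


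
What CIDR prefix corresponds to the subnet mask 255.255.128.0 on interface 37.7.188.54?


Binary: 11111111.11111111.10000000.00000000
Count leading 1s
Prefix: /17


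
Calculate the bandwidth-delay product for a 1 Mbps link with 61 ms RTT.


BDP = bandwidth * RTT
= 1 Mbps * 61 ms
= 1 * 1e6 * 61 / 1000 bits
= 61000 bits
= 7625 bytes
= 7.4463 KB
BDP = 61000 bits (7625 bytes)


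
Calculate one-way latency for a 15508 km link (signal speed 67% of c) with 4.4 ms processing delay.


Speed = 0.67 * 3e5 km/s = 201000 km/s
Propagation delay = 15508 / 201000 = 0.0772 s = 77.1542 ms
Processing delay = 4.4 ms
Total one-way latency = 81.5542 ms


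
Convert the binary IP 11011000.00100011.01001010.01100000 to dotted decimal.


11011000 = 216
00100011 = 35
01001010 = 74
01100000 = 96
IP: 216.35.74.96


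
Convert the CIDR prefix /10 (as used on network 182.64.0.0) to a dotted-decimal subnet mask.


/10 means 10 network bits, 22 host bits
Binary: 11111111110000000000000000000000
Mask: 255.192.0.0


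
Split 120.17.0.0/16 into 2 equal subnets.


New prefix = 16 + 1 = 17
Each subnet has 32768 addresses
  120.17.0.0/17
  120.17.128.0/17
Subnets: 120.17.0.0/17, 120.17.128.0/17


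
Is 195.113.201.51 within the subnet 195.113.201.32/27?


Subnet network: 195.113.201.32
Test IP AND mask: 195.113.201.32
Yes, 195.113.201.51 is in 195.113.201.32/27


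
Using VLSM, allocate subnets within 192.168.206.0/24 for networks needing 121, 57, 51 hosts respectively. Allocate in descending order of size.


121 hosts -> /25 (126 usable): 192.168.206.0/25
57 hosts -> /26 (62 usable): 192.168.206.128/26
51 hosts -> /26 (62 usable): 192.168.206.192/26
Allocation: 192.168.206.0/25 (121 hosts, 126 usable); 192.168.206.128/26 (57 hosts, 62 usable); 192.168.206.192/26 (51 hosts, 62 usable)


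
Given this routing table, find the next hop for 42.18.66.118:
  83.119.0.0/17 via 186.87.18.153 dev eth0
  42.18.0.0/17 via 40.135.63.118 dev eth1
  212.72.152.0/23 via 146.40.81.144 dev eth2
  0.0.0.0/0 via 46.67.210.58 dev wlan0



Longest prefix match for 42.18.66.118:
  /17 83.119.0.0: no
  /17 42.18.0.0: MATCH
  /23 212.72.152.0: no
  /0 0.0.0.0: MATCH
Selected: next-hop 40.135.63.118 via eth1 (matched /17)


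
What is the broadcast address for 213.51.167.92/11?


Network: 213.32.0.0/11
Host bits = 21
Set all host bits to 1:
Broadcast: 213.63.255.255


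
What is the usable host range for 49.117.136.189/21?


Network: 49.117.136.0
Broadcast: 49.117.143.255
First usable = network + 1
Last usable = broadcast - 1
Range: 49.117.136.1 to 49.117.143.254


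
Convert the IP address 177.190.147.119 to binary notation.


177 = 10110001
190 = 10111110
147 = 10010011
119 = 01110111
Binary: 10110001.10111110.10010011.01110111


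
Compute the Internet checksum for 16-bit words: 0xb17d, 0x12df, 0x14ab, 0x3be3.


Sum all words (with carry folding):
+ 0xb17d = 0xb17d
+ 0x12df = 0xc45c
+ 0x14ab = 0xd907
+ 0x3be3 = 0x14eb
One's complement: ~0x14eb
Checksum = 0xeb14


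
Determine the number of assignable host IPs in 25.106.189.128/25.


Host bits = 32 - 25 = 7
Total addresses = 2^7 = 128
Usable = total - 2 (network and broadcast)
Usable hosts: 126


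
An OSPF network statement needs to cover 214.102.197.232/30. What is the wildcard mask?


Subnet mask: 255.255.255.252
Wildcard = 255.255.255.255 - subnet mask
255 - 255 = 0
255 - 255 = 0
255 - 255 = 0
255 - 252 = 3
Wildcard: 0.0.0.3


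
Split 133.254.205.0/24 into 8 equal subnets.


New prefix = 24 + 3 = 27
Each subnet has 32 addresses
  133.254.205.0/27
  133.254.205.32/27
  133.254.205.64/27
  133.254.205.96/27
  133.254.205.128/27
  133.254.205.160/27
  133.254.205.192/27
  133.254.205.224/27
Subnets: 133.254.205.0/27, 133.254.205.32/27, 133.254.205.64/27, 133.254.205.96/27, 133.254.205.128/27, 133.254.205.160/27, 133.254.205.192/27, 133.254.205.224/27


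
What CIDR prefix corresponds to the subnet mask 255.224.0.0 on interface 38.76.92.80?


Binary: 11111111.11100000.00000000.00000000
Count leading 1s
Prefix: /11


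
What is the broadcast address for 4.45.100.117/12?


Network: 4.32.0.0/12
Host bits = 20
Set all host bits to 1:
Broadcast: 4.47.255.255


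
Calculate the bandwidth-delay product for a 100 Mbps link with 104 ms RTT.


BDP = bandwidth * RTT
= 100 Mbps * 104 ms
= 100 * 1e6 * 104 / 1000 bits
= 10400000 bits
= 1300000 bytes
= 1269.5312 KB
BDP = 10400000 bits (1300000 bytes)


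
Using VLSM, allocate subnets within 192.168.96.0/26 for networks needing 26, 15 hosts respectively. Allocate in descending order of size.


26 hosts -> /27 (30 usable): 192.168.96.0/27
15 hosts -> /27 (30 usable): 192.168.96.32/27
Allocation: 192.168.96.0/27 (26 hosts, 30 usable); 192.168.96.32/27 (15 hosts, 30 usable)


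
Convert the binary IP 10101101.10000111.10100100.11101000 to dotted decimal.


10101101 = 173
10000111 = 135
10100100 = 164
11101000 = 232
IP: 173.135.164.232


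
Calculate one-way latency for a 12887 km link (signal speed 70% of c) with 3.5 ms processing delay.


Speed = 0.7 * 3e5 km/s = 210000 km/s
Propagation delay = 12887 / 210000 = 0.0614 s = 61.3667 ms
Processing delay = 3.5 ms
Total one-way latency = 64.8667 ms


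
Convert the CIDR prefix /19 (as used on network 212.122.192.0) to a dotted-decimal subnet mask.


/19 means 19 network bits, 13 host bits
Binary: 11111111111111111110000000000000
Mask: 255.255.224.0


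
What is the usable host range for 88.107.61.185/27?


Network: 88.107.61.160
Broadcast: 88.107.61.191
First usable = network + 1
Last usable = broadcast - 1
Range: 88.107.61.161 to 88.107.61.190


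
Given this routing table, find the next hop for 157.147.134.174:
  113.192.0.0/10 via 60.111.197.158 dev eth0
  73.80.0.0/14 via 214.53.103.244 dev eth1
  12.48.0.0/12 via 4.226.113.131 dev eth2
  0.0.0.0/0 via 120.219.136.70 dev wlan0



Longest prefix match for 157.147.134.174:
  /10 113.192.0.0: no
  /14 73.80.0.0: no
  /12 12.48.0.0: no
  /0 0.0.0.0: MATCH
Selected: next-hop 120.219.136.70 via wlan0 (matched /0)


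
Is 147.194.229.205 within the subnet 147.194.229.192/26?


Subnet network: 147.194.229.192
Test IP AND mask: 147.194.229.192
Yes, 147.194.229.205 is in 147.194.229.192/26


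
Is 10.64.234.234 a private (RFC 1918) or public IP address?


RFC 1918 private ranges:
  10.0.0.0/8 (10.0.0.0 - 10.255.255.255)
  172.16.0.0/12 (172.16.0.0 - 172.31.255.255)
  192.168.0.0/16 (192.168.0.0 - 192.168.255.255)
Private (in 10.0.0.0/8)


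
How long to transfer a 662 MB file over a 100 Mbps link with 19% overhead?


Effective throughput = 100 * (1 - 19/100) = 81 Mbps
File size in Mb = 662 * 8 = 5296 Mb
Time = 5296 / 81
Time = 65.3827 seconds


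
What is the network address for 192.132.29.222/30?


IP:   11000000.10000100.00011101.11011110
Mask: 11111111.11111111.11111111.11111100
AND operation:
Net:  11000000.10000100.00011101.11011100
Network: 192.132.29.220/30


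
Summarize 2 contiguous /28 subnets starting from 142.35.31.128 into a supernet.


Original prefix: /28
Number of subnets: 2 = 2^1
New prefix = 28 - 1 = 27
Supernet: 142.35.31.128/27


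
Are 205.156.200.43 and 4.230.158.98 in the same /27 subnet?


Mask: 255.255.255.224
205.156.200.43 AND mask = 205.156.200.32
4.230.158.98 AND mask = 4.230.158.96
No, different subnets (205.156.200.32 vs 4.230.158.96)


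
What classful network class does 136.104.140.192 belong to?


First octet: 136
Binary: 10001000
10xxxxxx -> Class B (128-191)
Class B, default mask 255.255.0.0 (/16)


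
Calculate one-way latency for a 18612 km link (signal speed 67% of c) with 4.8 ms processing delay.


Speed = 0.67 * 3e5 km/s = 201000 km/s
Propagation delay = 18612 / 201000 = 0.0926 s = 92.597 ms
Processing delay = 4.8 ms
Total one-way latency = 97.397 ms


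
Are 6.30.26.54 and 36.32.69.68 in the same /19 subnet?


Mask: 255.255.224.0
6.30.26.54 AND mask = 6.30.0.0
36.32.69.68 AND mask = 36.32.64.0
No, different subnets (6.30.0.0 vs 36.32.64.0)


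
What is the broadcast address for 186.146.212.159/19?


Network: 186.146.192.0/19
Host bits = 13
Set all host bits to 1:
Broadcast: 186.146.223.255


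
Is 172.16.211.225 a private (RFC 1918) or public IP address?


RFC 1918 private ranges:
  10.0.0.0/8 (10.0.0.0 - 10.255.255.255)
  172.16.0.0/12 (172.16.0.0 - 172.31.255.255)
  192.168.0.0/16 (192.168.0.0 - 192.168.255.255)
Private (in 172.16.0.0/12)


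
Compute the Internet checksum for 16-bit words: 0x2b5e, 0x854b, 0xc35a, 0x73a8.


Sum all words (with carry folding):
+ 0x2b5e = 0x2b5e
+ 0x854b = 0xb0a9
+ 0xc35a = 0x7404
+ 0x73a8 = 0xe7ac
One's complement: ~0xe7ac
Checksum = 0x1853


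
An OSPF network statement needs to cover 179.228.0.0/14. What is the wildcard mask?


Subnet mask: 255.252.0.0
Wildcard = 255.255.255.255 - subnet mask
255 - 255 = 0
255 - 252 = 3
255 - 0 = 255
255 - 0 = 255
Wildcard: 0.3.255.255


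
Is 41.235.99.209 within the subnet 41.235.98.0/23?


Subnet network: 41.235.98.0
Test IP AND mask: 41.235.98.0
Yes, 41.235.99.209 is in 41.235.98.0/23


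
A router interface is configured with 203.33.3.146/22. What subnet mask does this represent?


/22 means 22 network bits, 10 host bits
Binary: 11111111111111111111110000000000
Mask: 255.255.252.0


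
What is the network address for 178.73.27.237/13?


IP:   10110010.01001001.00011011.11101101
Mask: 11111111.11111000.00000000.00000000
AND operation:
Net:  10110010.01001000.00000000.00000000
Network: 178.72.0.0/13


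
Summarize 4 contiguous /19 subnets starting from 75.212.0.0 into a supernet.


Original prefix: /19
Number of subnets: 4 = 2^2
New prefix = 19 - 2 = 17
Supernet: 75.212.0.0/17


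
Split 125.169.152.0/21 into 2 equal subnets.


New prefix = 21 + 1 = 22
Each subnet has 1024 addresses
  125.169.152.0/22
  125.169.156.0/22
Subnets: 125.169.152.0/22, 125.169.156.0/22


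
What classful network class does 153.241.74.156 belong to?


First octet: 153
Binary: 10011001
10xxxxxx -> Class B (128-191)
Class B, default mask 255.255.0.0 (/16)


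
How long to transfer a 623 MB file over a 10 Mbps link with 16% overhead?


Effective throughput = 10 * (1 - 16/100) = 8.4 Mbps
File size in Mb = 623 * 8 = 4984 Mb
Time = 4984 / 8.4
Time = 593.3333 seconds


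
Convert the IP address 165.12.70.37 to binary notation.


165 = 10100101
12 = 00001100
70 = 01000110
37 = 00100101
Binary: 10100101.00001100.01000110.00100101


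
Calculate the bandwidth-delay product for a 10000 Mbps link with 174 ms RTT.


BDP = bandwidth * RTT
= 10000 Mbps * 174 ms
= 10000 * 1e6 * 174 / 1000 bits
= 1740000000 bits
= 217500000 bytes
= 212402.3438 KB
BDP = 1740000000 bits (217500000 bytes)


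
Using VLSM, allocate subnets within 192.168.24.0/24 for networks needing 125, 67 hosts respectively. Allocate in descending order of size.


125 hosts -> /25 (126 usable): 192.168.24.0/25
67 hosts -> /25 (126 usable): 192.168.24.128/25
Allocation: 192.168.24.0/25 (125 hosts, 126 usable); 192.168.24.128/25 (67 hosts, 126 usable)


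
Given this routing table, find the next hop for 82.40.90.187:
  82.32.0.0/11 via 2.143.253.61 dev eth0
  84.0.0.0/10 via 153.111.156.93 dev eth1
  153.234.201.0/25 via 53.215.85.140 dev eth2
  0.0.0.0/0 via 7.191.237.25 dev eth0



Longest prefix match for 82.40.90.187:
  /11 82.32.0.0: MATCH
  /10 84.0.0.0: no
  /25 153.234.201.0: no
  /0 0.0.0.0: MATCH
Selected: next-hop 2.143.253.61 via eth0 (matched /11)


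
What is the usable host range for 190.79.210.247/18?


Network: 190.79.192.0
Broadcast: 190.79.255.255
First usable = network + 1
Last usable = broadcast - 1
Range: 190.79.192.1 to 190.79.255.254


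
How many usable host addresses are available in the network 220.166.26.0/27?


Host bits = 32 - 27 = 5
Total addresses = 2^5 = 32
Usable = total - 2 (network and broadcast)
Usable hosts: 30


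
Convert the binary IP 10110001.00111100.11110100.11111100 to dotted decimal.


10110001 = 177
00111100 = 60
11110100 = 244
11111100 = 252
IP: 177.60.244.252


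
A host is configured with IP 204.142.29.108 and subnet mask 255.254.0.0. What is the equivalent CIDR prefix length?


Binary: 11111111.11111110.00000000.00000000
Count leading 1s
Prefix: /15


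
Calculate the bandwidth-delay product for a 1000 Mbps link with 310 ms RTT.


BDP = bandwidth * RTT
= 1000 Mbps * 310 ms
= 1000 * 1e6 * 310 / 1000 bits
= 310000000 bits
= 38750000 bytes
= 37841.7969 KB
BDP = 310000000 bits (38750000 bytes)


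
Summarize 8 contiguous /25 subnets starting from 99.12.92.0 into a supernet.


Original prefix: /25
Number of subnets: 8 = 2^3
New prefix = 25 - 3 = 22
Supernet: 99.12.92.0/22


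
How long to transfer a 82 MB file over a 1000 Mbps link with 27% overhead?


Effective throughput = 1000 * (1 - 27/100) = 730 Mbps
File size in Mb = 82 * 8 = 656 Mb
Time = 656 / 730
Time = 0.8986 seconds


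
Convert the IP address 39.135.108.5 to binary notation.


39 = 00100111
135 = 10000111
108 = 01101100
5 = 00000101
Binary: 00100111.10000111.01101100.00000101


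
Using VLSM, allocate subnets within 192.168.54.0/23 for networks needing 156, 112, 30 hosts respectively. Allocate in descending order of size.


156 hosts -> /24 (254 usable): 192.168.54.0/24
112 hosts -> /25 (126 usable): 192.168.55.0/25
30 hosts -> /27 (30 usable): 192.168.55.128/27
Allocation: 192.168.54.0/24 (156 hosts, 254 usable); 192.168.55.0/25 (112 hosts, 126 usable); 192.168.55.128/27 (30 hosts, 30 usable)


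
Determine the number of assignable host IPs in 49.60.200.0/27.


Host bits = 32 - 27 = 5
Total addresses = 2^5 = 32
Usable = total - 2 (network and broadcast)
Usable hosts: 30


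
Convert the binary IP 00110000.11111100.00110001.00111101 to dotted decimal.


00110000 = 48
11111100 = 252
00110001 = 49
00111101 = 61
IP: 48.252.49.61


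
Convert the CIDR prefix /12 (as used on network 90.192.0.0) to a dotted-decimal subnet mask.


/12 means 12 network bits, 20 host bits
Binary: 11111111111100000000000000000000
Mask: 255.240.0.0


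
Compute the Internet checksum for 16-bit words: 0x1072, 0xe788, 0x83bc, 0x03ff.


Sum all words (with carry folding):
+ 0x1072 = 0x1072
+ 0xe788 = 0xf7fa
+ 0x83bc = 0x7bb7
+ 0x03ff = 0x7fb6
One's complement: ~0x7fb6
Checksum = 0x8049


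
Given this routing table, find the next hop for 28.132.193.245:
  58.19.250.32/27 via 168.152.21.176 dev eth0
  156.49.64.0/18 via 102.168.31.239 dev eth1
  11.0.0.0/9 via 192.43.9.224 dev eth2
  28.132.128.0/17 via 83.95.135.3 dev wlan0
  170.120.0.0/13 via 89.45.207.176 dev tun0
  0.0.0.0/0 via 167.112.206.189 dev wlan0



Longest prefix match for 28.132.193.245:
  /27 58.19.250.32: no
  /18 156.49.64.0: no
  /9 11.0.0.0: no
  /17 28.132.128.0: MATCH
  /13 170.120.0.0: no
  /0 0.0.0.0: MATCH
Selected: next-hop 83.95.135.3 via wlan0 (matched /17)


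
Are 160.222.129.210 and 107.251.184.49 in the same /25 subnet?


Mask: 255.255.255.128
160.222.129.210 AND mask = 160.222.129.128
107.251.184.49 AND mask = 107.251.184.0
No, different subnets (160.222.129.128 vs 107.251.184.0)


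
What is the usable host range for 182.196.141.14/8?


Network: 182.0.0.0
Broadcast: 182.255.255.255
First usable = network + 1
Last usable = broadcast - 1
Range: 182.0.0.1 to 182.255.255.254


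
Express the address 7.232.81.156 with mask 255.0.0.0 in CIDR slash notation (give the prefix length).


Binary: 11111111.00000000.00000000.00000000
Count leading 1s
Prefix: /8


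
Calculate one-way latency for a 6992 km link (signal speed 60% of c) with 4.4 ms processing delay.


Speed = 0.6 * 3e5 km/s = 180000 km/s
Propagation delay = 6992 / 180000 = 0.0388 s = 38.8444 ms
Processing delay = 4.4 ms
Total one-way latency = 43.2444 ms


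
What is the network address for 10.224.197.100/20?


IP:   00001010.11100000.11000101.01100100
Mask: 11111111.11111111.11110000.00000000
AND operation:
Net:  00001010.11100000.11000000.00000000
Network: 10.224.192.0/20


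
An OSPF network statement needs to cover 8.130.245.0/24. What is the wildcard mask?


Subnet mask: 255.255.255.0
Wildcard = 255.255.255.255 - subnet mask
255 - 255 = 0
255 - 255 = 0
255 - 255 = 0
255 - 0 = 255
Wildcard: 0.0.0.255


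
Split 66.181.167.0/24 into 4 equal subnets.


New prefix = 24 + 2 = 26
Each subnet has 64 addresses
  66.181.167.0/26
  66.181.167.64/26
  66.181.167.128/26
  66.181.167.192/26
Subnets: 66.181.167.0/26, 66.181.167.64/26, 66.181.167.128/26, 66.181.167.192/26


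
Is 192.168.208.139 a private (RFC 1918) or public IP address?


RFC 1918 private ranges:
  10.0.0.0/8 (10.0.0.0 - 10.255.255.255)
  172.16.0.0/12 (172.16.0.0 - 172.31.255.255)
  192.168.0.0/16 (192.168.0.0 - 192.168.255.255)
Private (in 192.168.0.0/16)


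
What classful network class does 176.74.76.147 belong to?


First octet: 176
Binary: 10110000
10xxxxxx -> Class B (128-191)
Class B, default mask 255.255.0.0 (/16)


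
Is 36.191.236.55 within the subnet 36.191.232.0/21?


Subnet network: 36.191.232.0
Test IP AND mask: 36.191.232.0
Yes, 36.191.236.55 is in 36.191.232.0/21


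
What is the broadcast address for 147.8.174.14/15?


Network: 147.8.0.0/15
Host bits = 17
Set all host bits to 1:
Broadcast: 147.9.255.255


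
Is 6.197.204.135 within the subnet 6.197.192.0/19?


Subnet network: 6.197.192.0
Test IP AND mask: 6.197.192.0
Yes, 6.197.204.135 is in 6.197.192.0/19


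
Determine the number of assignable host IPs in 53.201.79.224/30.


Host bits = 32 - 30 = 2
Total addresses = 2^2 = 4
Usable = total - 2 (network and broadcast)
Usable hosts: 2


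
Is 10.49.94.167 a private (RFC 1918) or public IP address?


RFC 1918 private ranges:
  10.0.0.0/8 (10.0.0.0 - 10.255.255.255)
  172.16.0.0/12 (172.16.0.0 - 172.31.255.255)
  192.168.0.0/16 (192.168.0.0 - 192.168.255.255)
Private (in 10.0.0.0/8)


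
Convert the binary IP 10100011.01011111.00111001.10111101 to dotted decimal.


10100011 = 163
01011111 = 95
00111001 = 57
10111101 = 189
IP: 163.95.57.189


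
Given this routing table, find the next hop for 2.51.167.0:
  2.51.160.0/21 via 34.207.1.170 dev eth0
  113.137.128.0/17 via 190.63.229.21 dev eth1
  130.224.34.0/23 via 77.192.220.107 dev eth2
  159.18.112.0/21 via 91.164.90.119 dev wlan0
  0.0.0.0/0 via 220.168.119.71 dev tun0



Longest prefix match for 2.51.167.0:
  /21 2.51.160.0: MATCH
  /17 113.137.128.0: no
  /23 130.224.34.0: no
  /21 159.18.112.0: no
  /0 0.0.0.0: MATCH
Selected: next-hop 34.207.1.170 via eth0 (matched /21)


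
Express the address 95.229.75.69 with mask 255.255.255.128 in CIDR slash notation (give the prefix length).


Binary: 11111111.11111111.11111111.10000000
Count leading 1s
Prefix: /25


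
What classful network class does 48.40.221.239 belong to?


First octet: 48
Binary: 00110000
0xxxxxxx -> Class A (1-126)
Class A, default mask 255.0.0.0 (/8)


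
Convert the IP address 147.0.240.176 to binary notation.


147 = 10010011
0 = 00000000
240 = 11110000
176 = 10110000
Binary: 10010011.00000000.11110000.10110000


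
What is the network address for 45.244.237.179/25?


IP:   00101101.11110100.11101101.10110011
Mask: 11111111.11111111.11111111.10000000
AND operation:
Net:  00101101.11110100.11101101.10000000
Network: 45.244.237.128/25


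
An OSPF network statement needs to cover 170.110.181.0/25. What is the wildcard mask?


Subnet mask: 255.255.255.128
Wildcard = 255.255.255.255 - subnet mask
255 - 255 = 0
255 - 255 = 0
255 - 255 = 0
255 - 128 = 127
Wildcard: 0.0.0.127


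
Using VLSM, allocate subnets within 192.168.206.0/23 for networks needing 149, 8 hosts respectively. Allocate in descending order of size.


149 hosts -> /24 (254 usable): 192.168.206.0/24
8 hosts -> /28 (14 usable): 192.168.207.0/28
Allocation: 192.168.206.0/24 (149 hosts, 254 usable); 192.168.207.0/28 (8 hosts, 14 usable)


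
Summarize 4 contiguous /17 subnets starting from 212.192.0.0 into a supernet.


Original prefix: /17
Number of subnets: 4 = 2^2
New prefix = 17 - 2 = 15
Supernet: 212.192.0.0/15


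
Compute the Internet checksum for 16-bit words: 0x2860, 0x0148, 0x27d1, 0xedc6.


Sum all words (with carry folding):
+ 0x2860 = 0x2860
+ 0x0148 = 0x29a8
+ 0x27d1 = 0x5179
+ 0xedc6 = 0x3f40
One's complement: ~0x3f40
Checksum = 0xc0bf


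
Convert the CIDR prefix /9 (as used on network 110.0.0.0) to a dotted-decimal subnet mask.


/9 means 9 network bits, 23 host bits
Binary: 11111111100000000000000000000000
Mask: 255.128.0.0


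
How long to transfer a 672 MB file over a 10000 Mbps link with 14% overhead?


Effective throughput = 10000 * (1 - 14/100) = 8600 Mbps
File size in Mb = 672 * 8 = 5376 Mb
Time = 5376 / 8600
Time = 0.6251 seconds


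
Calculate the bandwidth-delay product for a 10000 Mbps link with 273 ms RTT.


BDP = bandwidth * RTT
= 10000 Mbps * 273 ms
= 10000 * 1e6 * 273 / 1000 bits
= 2730000000 bits
= 341250000 bytes
= 333251.9531 KB
BDP = 2730000000 bits (341250000 bytes)


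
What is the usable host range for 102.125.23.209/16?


Network: 102.125.0.0
Broadcast: 102.125.255.255
First usable = network + 1
Last usable = broadcast - 1
Range: 102.125.0.1 to 102.125.255.254


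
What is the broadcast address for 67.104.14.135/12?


Network: 67.96.0.0/12
Host bits = 20
Set all host bits to 1:
Broadcast: 67.111.255.255


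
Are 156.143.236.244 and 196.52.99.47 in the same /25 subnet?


Mask: 255.255.255.128
156.143.236.244 AND mask = 156.143.236.128
196.52.99.47 AND mask = 196.52.99.0
No, different subnets (156.143.236.128 vs 196.52.99.0)


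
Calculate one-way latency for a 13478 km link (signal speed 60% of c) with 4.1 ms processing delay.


Speed = 0.6 * 3e5 km/s = 180000 km/s
Propagation delay = 13478 / 180000 = 0.0749 s = 74.8778 ms
Processing delay = 4.1 ms
Total one-way latency = 78.9778 ms


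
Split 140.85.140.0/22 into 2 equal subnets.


New prefix = 22 + 1 = 23
Each subnet has 512 addresses
  140.85.140.0/23
  140.85.142.0/23
Subnets: 140.85.140.0/23, 140.85.142.0/23


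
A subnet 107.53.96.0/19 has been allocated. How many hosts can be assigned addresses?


Host bits = 32 - 19 = 13
Total addresses = 2^13 = 8192
Usable = total - 2 (network and broadcast)
Usable hosts: 8190


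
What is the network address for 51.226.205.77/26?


IP:   00110011.11100010.11001101.01001101
Mask: 11111111.11111111.11111111.11000000
AND operation:
Net:  00110011.11100010.11001101.01000000
Network: 51.226.205.64/26


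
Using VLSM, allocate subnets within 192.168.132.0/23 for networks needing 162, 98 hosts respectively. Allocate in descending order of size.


162 hosts -> /24 (254 usable): 192.168.132.0/24
98 hosts -> /25 (126 usable): 192.168.133.0/25
Allocation: 192.168.132.0/24 (162 hosts, 254 usable); 192.168.133.0/25 (98 hosts, 126 usable)


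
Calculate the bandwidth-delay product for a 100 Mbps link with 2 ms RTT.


BDP = bandwidth * RTT
= 100 Mbps * 2 ms
= 100 * 1e6 * 2 / 1000 bits
= 200000 bits
= 25000 bytes
= 24.4141 KB
BDP = 200000 bits (25000 bytes)


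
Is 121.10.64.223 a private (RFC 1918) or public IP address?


RFC 1918 private ranges:
  10.0.0.0/8 (10.0.0.0 - 10.255.255.255)
  172.16.0.0/12 (172.16.0.0 - 172.31.255.255)
  192.168.0.0/16 (192.168.0.0 - 192.168.255.255)
Public (not in any RFC 1918 range)


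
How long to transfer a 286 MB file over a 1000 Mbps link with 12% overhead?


Effective throughput = 1000 * (1 - 12/100) = 880 Mbps
File size in Mb = 286 * 8 = 2288 Mb
Time = 2288 / 880
Time = 2.6 seconds


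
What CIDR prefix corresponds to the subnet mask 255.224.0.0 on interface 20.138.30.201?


Binary: 11111111.11100000.00000000.00000000
Count leading 1s
Prefix: /11


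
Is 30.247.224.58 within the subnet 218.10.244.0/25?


Subnet network: 218.10.244.0
Test IP AND mask: 30.247.224.0
No, 30.247.224.58 is not in 218.10.244.0/25


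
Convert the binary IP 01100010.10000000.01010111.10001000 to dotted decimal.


01100010 = 98
10000000 = 128
01010111 = 87
10001000 = 136
IP: 98.128.87.136


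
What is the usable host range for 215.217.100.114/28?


Network: 215.217.100.112
Broadcast: 215.217.100.127
First usable = network + 1
Last usable = broadcast - 1
Range: 215.217.100.113 to 215.217.100.126


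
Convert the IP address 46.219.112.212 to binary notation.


46 = 00101110
219 = 11011011
112 = 01110000
212 = 11010100
Binary: 00101110.11011011.01110000.11010100


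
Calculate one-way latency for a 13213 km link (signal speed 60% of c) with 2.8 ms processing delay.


Speed = 0.6 * 3e5 km/s = 180000 km/s
Propagation delay = 13213 / 180000 = 0.0734 s = 73.4056 ms
Processing delay = 2.8 ms
Total one-way latency = 76.2056 ms


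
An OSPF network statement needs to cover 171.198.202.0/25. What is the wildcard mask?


Subnet mask: 255.255.255.128
Wildcard = 255.255.255.255 - subnet mask
255 - 255 = 0
255 - 255 = 0
255 - 255 = 0
255 - 128 = 127
Wildcard: 0.0.0.127


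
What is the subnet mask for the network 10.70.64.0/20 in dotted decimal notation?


/20 means 20 network bits, 12 host bits
Binary: 11111111111111111111000000000000
Mask: 255.255.240.0


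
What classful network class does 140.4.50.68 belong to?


First octet: 140
Binary: 10001100
10xxxxxx -> Class B (128-191)
Class B, default mask 255.255.0.0 (/16)


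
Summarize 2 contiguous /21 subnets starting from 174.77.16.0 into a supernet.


Original prefix: /21
Number of subnets: 2 = 2^1
New prefix = 21 - 1 = 20
Supernet: 174.77.16.0/20


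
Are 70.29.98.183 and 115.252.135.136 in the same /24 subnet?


Mask: 255.255.255.0
70.29.98.183 AND mask = 70.29.98.0
115.252.135.136 AND mask = 115.252.135.0
No, different subnets (70.29.98.0 vs 115.252.135.0)


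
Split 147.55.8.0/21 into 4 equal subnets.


New prefix = 21 + 2 = 23
Each subnet has 512 addresses
  147.55.8.0/23
  147.55.10.0/23
  147.55.12.0/23
  147.55.14.0/23
Subnets: 147.55.8.0/23, 147.55.10.0/23, 147.55.12.0/23, 147.55.14.0/23


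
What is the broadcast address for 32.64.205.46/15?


Network: 32.64.0.0/15
Host bits = 17
Set all host bits to 1:
Broadcast: 32.65.255.255


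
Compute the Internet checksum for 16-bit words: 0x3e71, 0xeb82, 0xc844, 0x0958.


Sum all words (with carry folding):
+ 0x3e71 = 0x3e71
+ 0xeb82 = 0x29f4
+ 0xc844 = 0xf238
+ 0x0958 = 0xfb90
One's complement: ~0xfb90
Checksum = 0x046f


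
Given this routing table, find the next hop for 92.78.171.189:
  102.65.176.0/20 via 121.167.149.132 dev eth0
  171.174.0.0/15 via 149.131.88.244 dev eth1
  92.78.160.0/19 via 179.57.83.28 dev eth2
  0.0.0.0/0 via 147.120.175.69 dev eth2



Longest prefix match for 92.78.171.189:
  /20 102.65.176.0: no
  /15 171.174.0.0: no
  /19 92.78.160.0: MATCH
  /0 0.0.0.0: MATCH
Selected: next-hop 179.57.83.28 via eth2 (matched /19)


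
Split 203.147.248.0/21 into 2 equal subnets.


New prefix = 21 + 1 = 22
Each subnet has 1024 addresses
  203.147.248.0/22
  203.147.252.0/22
Subnets: 203.147.248.0/22, 203.147.252.0/22


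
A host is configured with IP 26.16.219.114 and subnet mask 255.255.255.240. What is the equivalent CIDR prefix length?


Binary: 11111111.11111111.11111111.11110000
Count leading 1s
Prefix: /28


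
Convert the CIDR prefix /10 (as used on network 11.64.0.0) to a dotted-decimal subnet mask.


/10 means 10 network bits, 22 host bits
Binary: 11111111110000000000000000000000
Mask: 255.192.0.0


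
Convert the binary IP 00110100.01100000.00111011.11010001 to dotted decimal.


00110100 = 52
01100000 = 96
00111011 = 59
11010001 = 209
IP: 52.96.59.209


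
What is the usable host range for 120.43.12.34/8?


Network: 120.0.0.0
Broadcast: 120.255.255.255
First usable = network + 1
Last usable = broadcast - 1
Range: 120.0.0.1 to 120.255.255.254


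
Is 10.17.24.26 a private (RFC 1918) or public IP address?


RFC 1918 private ranges:
  10.0.0.0/8 (10.0.0.0 - 10.255.255.255)
  172.16.0.0/12 (172.16.0.0 - 172.31.255.255)
  192.168.0.0/16 (192.168.0.0 - 192.168.255.255)
Private (in 10.0.0.0/8)


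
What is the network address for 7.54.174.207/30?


IP:   00000111.00110110.10101110.11001111
Mask: 11111111.11111111.11111111.11111100
AND operation:
Net:  00000111.00110110.10101110.11001100
Network: 7.54.174.204/30


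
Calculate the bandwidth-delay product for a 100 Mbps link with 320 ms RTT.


BDP = bandwidth * RTT
= 100 Mbps * 320 ms
= 100 * 1e6 * 320 / 1000 bits
= 32000000 bits
= 4000000 bytes
= 3906.25 KB
BDP = 32000000 bits (4000000 bytes)


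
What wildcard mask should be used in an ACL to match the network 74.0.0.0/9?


Subnet mask: 255.128.0.0
Wildcard = 255.255.255.255 - subnet mask
255 - 255 = 0
255 - 128 = 127
255 - 0 = 255
255 - 0 = 255
Wildcard: 0.127.255.255


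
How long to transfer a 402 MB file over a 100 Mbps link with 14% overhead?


Effective throughput = 100 * (1 - 14/100) = 86 Mbps
File size in Mb = 402 * 8 = 3216 Mb
Time = 3216 / 86
Time = 37.3953 seconds


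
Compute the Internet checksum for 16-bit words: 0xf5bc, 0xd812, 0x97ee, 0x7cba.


Sum all words (with carry folding):
+ 0xf5bc = 0xf5bc
+ 0xd812 = 0xcdcf
+ 0x97ee = 0x65be
+ 0x7cba = 0xe278
One's complement: ~0xe278
Checksum = 0x1d87


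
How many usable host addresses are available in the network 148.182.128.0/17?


Host bits = 32 - 17 = 15
Total addresses = 2^15 = 32768
Usable = total - 2 (network and broadcast)
Usable hosts: 32766


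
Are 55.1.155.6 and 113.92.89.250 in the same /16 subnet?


Mask: 255.255.0.0
55.1.155.6 AND mask = 55.1.0.0
113.92.89.250 AND mask = 113.92.0.0
No, different subnets (55.1.0.0 vs 113.92.0.0)


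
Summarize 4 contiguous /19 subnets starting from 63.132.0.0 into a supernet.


Original prefix: /19
Number of subnets: 4 = 2^2
New prefix = 19 - 2 = 17
Supernet: 63.132.0.0/17


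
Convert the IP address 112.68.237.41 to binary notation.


112 = 01110000
68 = 01000100
237 = 11101101
41 = 00101001
Binary: 01110000.01000100.11101101.00101001


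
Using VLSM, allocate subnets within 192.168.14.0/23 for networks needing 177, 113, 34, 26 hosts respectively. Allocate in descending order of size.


177 hosts -> /24 (254 usable): 192.168.14.0/24
113 hosts -> /25 (126 usable): 192.168.15.0/25
34 hosts -> /26 (62 usable): 192.168.15.128/26
26 hosts -> /27 (30 usable): 192.168.15.192/27
Allocation: 192.168.14.0/24 (177 hosts, 254 usable); 192.168.15.0/25 (113 hosts, 126 usable); 192.168.15.128/26 (34 hosts, 62 usable); 192.168.15.192/27 (26 hosts, 30 usable)


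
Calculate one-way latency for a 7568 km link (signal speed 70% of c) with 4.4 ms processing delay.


Speed = 0.7 * 3e5 km/s = 210000 km/s
Propagation delay = 7568 / 210000 = 0.036 s = 36.0381 ms
Processing delay = 4.4 ms
Total one-way latency = 40.4381 ms


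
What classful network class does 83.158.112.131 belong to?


First octet: 83
Binary: 01010011
0xxxxxxx -> Class A (1-126)
Class A, default mask 255.0.0.0 (/8)


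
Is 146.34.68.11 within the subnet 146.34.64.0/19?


Subnet network: 146.34.64.0
Test IP AND mask: 146.34.64.0
Yes, 146.34.68.11 is in 146.34.64.0/19


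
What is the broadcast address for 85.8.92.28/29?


Network: 85.8.92.24/29
Host bits = 3
Set all host bits to 1:
Broadcast: 85.8.92.31


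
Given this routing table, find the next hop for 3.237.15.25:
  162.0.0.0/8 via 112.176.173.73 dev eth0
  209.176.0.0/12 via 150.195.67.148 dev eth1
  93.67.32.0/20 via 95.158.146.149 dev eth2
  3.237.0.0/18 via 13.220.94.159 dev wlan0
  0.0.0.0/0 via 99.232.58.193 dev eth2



Longest prefix match for 3.237.15.25:
  /8 162.0.0.0: no
  /12 209.176.0.0: no
  /20 93.67.32.0: no
  /18 3.237.0.0: MATCH
  /0 0.0.0.0: MATCH
Selected: next-hop 13.220.94.159 via wlan0 (matched /18)


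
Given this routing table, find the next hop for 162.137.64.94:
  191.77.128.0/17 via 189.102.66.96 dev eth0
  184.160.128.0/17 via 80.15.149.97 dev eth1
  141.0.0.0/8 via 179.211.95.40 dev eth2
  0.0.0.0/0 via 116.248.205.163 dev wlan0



Longest prefix match for 162.137.64.94:
  /17 191.77.128.0: no
  /17 184.160.128.0: no
  /8 141.0.0.0: no
  /0 0.0.0.0: MATCH
Selected: next-hop 116.248.205.163 via wlan0 (matched /0)


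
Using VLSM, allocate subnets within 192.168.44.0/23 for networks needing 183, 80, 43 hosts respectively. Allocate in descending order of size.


183 hosts -> /24 (254 usable): 192.168.44.0/24
80 hosts -> /25 (126 usable): 192.168.45.0/25
43 hosts -> /26 (62 usable): 192.168.45.128/26
Allocation: 192.168.44.0/24 (183 hosts, 254 usable); 192.168.45.0/25 (80 hosts, 126 usable); 192.168.45.128/26 (43 hosts, 62 usable)


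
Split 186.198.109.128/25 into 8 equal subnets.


New prefix = 25 + 3 = 28
Each subnet has 16 addresses
  186.198.109.128/28
  186.198.109.144/28
  186.198.109.160/28
  186.198.109.176/28
  186.198.109.192/28
  186.198.109.208/28
  186.198.109.224/28
  186.198.109.240/28
Subnets: 186.198.109.128/28, 186.198.109.144/28, 186.198.109.160/28, 186.198.109.176/28, 186.198.109.192/28, 186.198.109.208/28, 186.198.109.224/28, 186.198.109.240/28


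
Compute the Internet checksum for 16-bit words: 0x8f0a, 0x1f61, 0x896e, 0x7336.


Sum all words (with carry folding):
+ 0x8f0a = 0x8f0a
+ 0x1f61 = 0xae6b
+ 0x896e = 0x37da
+ 0x7336 = 0xab10
One's complement: ~0xab10
Checksum = 0x54ef


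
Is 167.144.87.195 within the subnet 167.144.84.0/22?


Subnet network: 167.144.84.0
Test IP AND mask: 167.144.84.0
Yes, 167.144.87.195 is in 167.144.84.0/22


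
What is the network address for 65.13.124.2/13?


IP:   01000001.00001101.01111100.00000010
Mask: 11111111.11111000.00000000.00000000
AND operation:
Net:  01000001.00001000.00000000.00000000
Network: 65.8.0.0/13


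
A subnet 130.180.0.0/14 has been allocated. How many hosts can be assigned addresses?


Host bits = 32 - 14 = 18
Total addresses = 2^18 = 262144
Usable = total - 2 (network and broadcast)
Usable hosts: 262142
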